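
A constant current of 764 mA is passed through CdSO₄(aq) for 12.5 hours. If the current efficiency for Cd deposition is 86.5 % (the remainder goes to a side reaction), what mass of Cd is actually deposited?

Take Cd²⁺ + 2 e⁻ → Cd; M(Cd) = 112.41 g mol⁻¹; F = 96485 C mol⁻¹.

Q = I·t = 0.7640 × 45000 = 34380 C.
n(e⁻) = 34380/96485 = 0.3563 mol; theoretically n(Cd) = 0.3563/2 = 0.1782 mol, m_theo = 20.03 g.
At 86.5 % efficiency, m_actual = 0.865 × 20.03 = 17.3 g.

17.3 g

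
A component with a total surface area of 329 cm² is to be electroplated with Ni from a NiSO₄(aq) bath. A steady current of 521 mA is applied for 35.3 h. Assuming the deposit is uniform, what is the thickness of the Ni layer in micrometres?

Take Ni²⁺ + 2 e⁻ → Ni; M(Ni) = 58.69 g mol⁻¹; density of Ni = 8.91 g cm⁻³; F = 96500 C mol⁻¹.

68.7 μm

Q = I·t = 0.5210 × 127080 = 66210 C; n(e⁻) = 0.6861 mol.
n(Ni) = n(e⁻)/2 = 0.3431 mol, so m = 0.3431 × 58.69 = 20.13 g.
Volume = m/ρ = 20.13 / 8.91 = 2.260 cm³.
Thickness = V/A = 2.260 / 329 = 0.00687 cm = 68.7 μm.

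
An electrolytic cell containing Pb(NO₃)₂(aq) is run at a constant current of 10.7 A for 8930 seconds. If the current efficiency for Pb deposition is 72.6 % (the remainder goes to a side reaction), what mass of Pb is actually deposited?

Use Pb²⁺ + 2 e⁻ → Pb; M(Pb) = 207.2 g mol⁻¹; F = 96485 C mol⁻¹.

74.5 g

Q = I·t = 10.70 × 8930.0 = 95550 C.
n(e⁻) = 95550/96485 = 0.9903 mol; theoretically n(Pb) = 0.9903/2 = 0.4952 mol, m_theo = 102.6 g.
At 72.6 % efficiency, m_actual = 0.726 × 102.6 = 74.5 g.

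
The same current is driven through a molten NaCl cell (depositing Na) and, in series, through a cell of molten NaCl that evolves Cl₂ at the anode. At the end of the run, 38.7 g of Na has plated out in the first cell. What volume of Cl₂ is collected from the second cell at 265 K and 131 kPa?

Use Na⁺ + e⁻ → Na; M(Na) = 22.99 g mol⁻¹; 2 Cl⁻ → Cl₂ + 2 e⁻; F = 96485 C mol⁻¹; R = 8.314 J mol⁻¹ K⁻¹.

n(Na) = 38.7 / 22.99 = 1.683 mol, so n(e⁻) = 1 × 1.683 = 1.683 mol.
The cells are in series, so the same 1.683 mol of electrons passes through the second cell.
2 Cl⁻ → Cl₂ + 2 e⁻ — 2 mol e⁻ per mol Cl₂, so n(Cl₂) = 1.683/2 = 0.8417 mol.
V = nRT/P = (0.8417 × 8.314 × 265) / (131 × 10³) = 0.0142 m³ = 14.2 L.

14.2 L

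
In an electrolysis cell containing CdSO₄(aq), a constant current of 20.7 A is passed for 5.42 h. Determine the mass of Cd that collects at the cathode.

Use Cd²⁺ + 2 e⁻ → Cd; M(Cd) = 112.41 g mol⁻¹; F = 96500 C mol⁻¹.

Q = I·t = 20.70 A × 19512 s = 403900 C.
n(e⁻) = Q/F = 403900 / 96500 = 4.185 mol.
Cd²⁺ + 2 e⁻ → Cd, so n(Cd) = n(e⁻)/2 = 2.093 mol.
m = n·M = 2.093 × 112.41 = 235 g.

235 g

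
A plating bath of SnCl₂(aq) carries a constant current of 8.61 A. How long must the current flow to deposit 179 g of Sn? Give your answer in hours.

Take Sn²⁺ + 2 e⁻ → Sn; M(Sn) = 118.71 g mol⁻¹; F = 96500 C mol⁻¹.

n(Sn) = m/M = 179 / 118.71 = 1.508 mol.
Each Sn atom requires 2 electrons, so n(e⁻) = 2 × 1.508 = 3.016 mol.
Q = n(e⁻)·F = 3.016 × 96500 = 291000 C.
t = Q/I = 291000 / 8.610 A = 33800 s = 9.39 h.

9.39 h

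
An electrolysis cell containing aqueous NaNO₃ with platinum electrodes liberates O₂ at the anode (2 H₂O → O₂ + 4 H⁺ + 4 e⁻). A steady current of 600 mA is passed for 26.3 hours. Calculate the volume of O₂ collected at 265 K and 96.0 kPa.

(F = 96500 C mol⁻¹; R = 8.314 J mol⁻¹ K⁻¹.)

3.38 L

Q = I·t = 0.6000 A × 94680 s = 56810 C.
n(e⁻) = Q/F = 56810 / 96500 = 0.5887 mol.
4 electrons are transferred per O₂ molecule, so n(O₂) = 0.5887 / 4 = 0.1472 mol.
V = nRT/P = (0.1472 × 8.314 × 265) / (96.0 × 10³ Pa) = 0.00338 m³ = 3.38 L.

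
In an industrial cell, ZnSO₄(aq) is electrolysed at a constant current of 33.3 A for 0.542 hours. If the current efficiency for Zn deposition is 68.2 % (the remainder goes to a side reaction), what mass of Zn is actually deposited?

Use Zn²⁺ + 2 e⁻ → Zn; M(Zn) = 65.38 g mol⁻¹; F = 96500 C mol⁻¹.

Q = I·t = 33.30 × 1951.2 = 64970 C.
n(e⁻) = 64970/96500 = 0.6733 mol; theoretically n(Zn) = 0.6733/2 = 0.3367 mol, m_theo = 22.01 g.
At 68.2 % efficiency, m_actual = 0.682 × 22.01 = 15.0 g.

15.0 g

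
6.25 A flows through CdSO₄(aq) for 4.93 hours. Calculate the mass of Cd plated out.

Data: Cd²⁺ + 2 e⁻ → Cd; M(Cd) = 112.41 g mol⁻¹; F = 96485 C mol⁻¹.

64.6 g

Q = I·t = 6.250 A × 17748 s = 110900 C.
n(e⁻) = Q/F = 110900 / 96485 = 1.150 mol.
Cd²⁺ + 2 e⁻ → Cd, so n(Cd) = n(e⁻)/2 = 0.5748 mol.
m = n·M = 0.5748 × 112.41 = 64.6 g.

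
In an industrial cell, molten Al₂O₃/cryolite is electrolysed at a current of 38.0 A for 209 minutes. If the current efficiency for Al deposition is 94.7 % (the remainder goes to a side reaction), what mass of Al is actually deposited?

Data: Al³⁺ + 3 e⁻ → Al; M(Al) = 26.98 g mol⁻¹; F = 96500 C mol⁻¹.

42.1 g

Q = I·t = 38.00 × 12540 = 476500 C.
n(e⁻) = 476500/96500 = 4.938 mol; theoretically n(Al) = 4.938/3 = 1.646 mol, m_theo = 44.41 g.
At 94.7 % efficiency, m_actual = 0.947 × 44.41 = 42.1 g.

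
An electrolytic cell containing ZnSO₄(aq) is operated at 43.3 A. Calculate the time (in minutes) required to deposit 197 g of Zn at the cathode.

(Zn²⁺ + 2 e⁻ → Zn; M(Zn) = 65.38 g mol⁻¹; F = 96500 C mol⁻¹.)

224 min

n(Zn) = m/M = 197 / 65.38 = 3.013 mol.
Each Zn atom requires 2 electrons, so n(e⁻) = 2 × 3.013 = 6.026 mol.
Q = n(e⁻)·F = 6.026 × 96500 = 581500 C.
t = Q/I = 581500 / 43.30 A = 13430 s = 224 min.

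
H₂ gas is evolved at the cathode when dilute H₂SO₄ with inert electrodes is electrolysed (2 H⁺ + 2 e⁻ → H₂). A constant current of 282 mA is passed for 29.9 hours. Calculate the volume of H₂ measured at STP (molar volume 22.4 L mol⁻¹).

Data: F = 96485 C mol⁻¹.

3.52 L

Q = I·t = 0.2820 A × 107640 s = 30350 C.
n(e⁻) = Q/F = 30350 / 96485 = 0.3146 mol.
2 electrons are transferred per H₂ molecule, so n(H₂) = 0.3146 / 2 = 0.1573 mol.
V = n × V_m = 0.1573 × 22.4 = 3.52 L.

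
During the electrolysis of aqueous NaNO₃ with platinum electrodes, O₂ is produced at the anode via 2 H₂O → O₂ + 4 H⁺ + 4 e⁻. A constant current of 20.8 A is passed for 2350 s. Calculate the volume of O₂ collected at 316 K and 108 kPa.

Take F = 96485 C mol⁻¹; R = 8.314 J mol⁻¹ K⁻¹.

Q = I·t = 20.80 A × 2350.0 s = 48880 C.
n(e⁻) = Q/F = 48880 / 96485 = 0.5066 mol.
4 electrons are transferred per O₂ molecule, so n(O₂) = 0.5066 / 4 = 0.1267 mol.
V = nRT/P = (0.1267 × 8.314 × 316) / (108 × 10³ Pa) = 0.00308 m³ = 3.08 L.

3.08 L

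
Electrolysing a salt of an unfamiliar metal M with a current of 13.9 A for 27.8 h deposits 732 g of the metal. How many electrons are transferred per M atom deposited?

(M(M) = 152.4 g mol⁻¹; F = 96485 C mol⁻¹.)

Q = I·t = 13.90 A × 100080 s = 1391000 C, so n(e⁻) = 1391000/96485 = 14.42 mol.
n(M) deposited = 732 / 152.4 = 4.803 mol.
Electrons per atom = n(e⁻)/n(M) = 14.42 / 4.803 = 3.00 ≈ 3, so the ion is M³⁺.

3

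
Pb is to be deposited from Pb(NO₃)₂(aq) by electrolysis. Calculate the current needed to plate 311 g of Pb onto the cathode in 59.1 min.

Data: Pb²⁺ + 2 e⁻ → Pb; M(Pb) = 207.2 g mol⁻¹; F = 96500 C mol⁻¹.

81.7 A

n(Pb) = 311 / 207.2 = 1.501 mol.
n(e⁻) = 2 × 1.501 = 3.002 mol.
Q = n(e⁻)·F = 3.002 × 96500 = 289700 C.
I = Q/t = 289700 / 3546.0 s = 81.7 A.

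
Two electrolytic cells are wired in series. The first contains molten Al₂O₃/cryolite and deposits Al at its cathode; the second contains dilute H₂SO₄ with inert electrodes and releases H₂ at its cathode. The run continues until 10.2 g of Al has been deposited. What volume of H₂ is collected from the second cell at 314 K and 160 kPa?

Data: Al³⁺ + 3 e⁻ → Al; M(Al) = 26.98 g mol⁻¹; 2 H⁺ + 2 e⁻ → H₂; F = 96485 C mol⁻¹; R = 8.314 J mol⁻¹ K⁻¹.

n(Al) = 10.2 / 26.98 = 0.3781 mol, so n(e⁻) = 3 × 0.3781 = 1.134 mol.
The cells are in series, so the same 1.134 mol of electrons passes through the second cell.
2 H⁺ + 2 e⁻ → H₂ — 2 mol e⁻ per mol H₂, so n(H₂) = 1.134/2 = 0.5671 mol.
V = nRT/P = (0.5671 × 8.314 × 314) / (160 × 10³) = 0.00925 m³ = 9.25 L.

9.25 L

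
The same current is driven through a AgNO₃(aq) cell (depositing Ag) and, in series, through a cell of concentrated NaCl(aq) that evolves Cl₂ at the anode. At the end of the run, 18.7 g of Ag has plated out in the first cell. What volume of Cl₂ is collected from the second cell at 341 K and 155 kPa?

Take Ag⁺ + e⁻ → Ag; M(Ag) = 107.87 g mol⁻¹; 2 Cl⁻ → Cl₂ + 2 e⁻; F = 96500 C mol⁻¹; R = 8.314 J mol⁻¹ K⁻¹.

1.59 L

n(Ag) = 18.7 / 107.87 = 0.1734 mol, so n(e⁻) = 1 × 0.1734 = 0.1734 mol.
The cells are in series, so the same 0.1734 mol of electrons passes through the second cell.
2 Cl⁻ → Cl₂ + 2 e⁻ — 2 mol e⁻ per mol Cl₂, so n(Cl₂) = 0.1734/2 = 0.08668 mol.
V = nRT/P = (0.08668 × 8.314 × 341) / (155 × 10³) = 0.00159 m³ = 1.59 L.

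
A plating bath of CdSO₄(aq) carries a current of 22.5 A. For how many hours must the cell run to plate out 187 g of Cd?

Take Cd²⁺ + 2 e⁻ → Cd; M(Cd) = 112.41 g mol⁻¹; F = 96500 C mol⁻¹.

3.96 h

n(Cd) = m/M = 187 / 112.41 = 1.664 mol.
Each Cd atom requires 2 electrons, so n(e⁻) = 2 × 1.664 = 3.327 mol.
Q = n(e⁻)·F = 3.327 × 96500 = 321100 C.
t = Q/I = 321100 / 22.50 A = 14270 s = 3.96 h.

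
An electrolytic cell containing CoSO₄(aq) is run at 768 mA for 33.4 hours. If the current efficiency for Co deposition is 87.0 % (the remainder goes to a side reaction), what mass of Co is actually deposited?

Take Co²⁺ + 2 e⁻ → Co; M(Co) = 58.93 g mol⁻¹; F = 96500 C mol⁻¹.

24.5 g

Q = I·t = 0.7680 × 120240 = 92340 C.
n(e⁻) = 92340/96500 = 0.9569 mol; theoretically n(Co) = 0.9569/2 = 0.4785 mol, m_theo = 28.20 g.
At 87.0 % efficiency, m_actual = 0.870 × 28.20 = 24.5 g.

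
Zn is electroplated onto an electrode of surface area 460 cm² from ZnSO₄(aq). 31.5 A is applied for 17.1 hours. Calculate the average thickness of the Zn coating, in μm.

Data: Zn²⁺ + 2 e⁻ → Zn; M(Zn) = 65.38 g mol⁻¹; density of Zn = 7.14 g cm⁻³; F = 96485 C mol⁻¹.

2000 μm

Q = I·t = 31.50 × 61560 = 1939000 C; n(e⁻) = 20.10 mol.
n(Zn) = n(e⁻)/2 = 10.05 mol, so m = 10.05 × 65.38 = 657.0 g.
Volume = m/ρ = 657.0 / 7.14 = 92.02 cm³.
Thickness = V/A = 92.02 / 460 = 0.200 cm = 2000 μm.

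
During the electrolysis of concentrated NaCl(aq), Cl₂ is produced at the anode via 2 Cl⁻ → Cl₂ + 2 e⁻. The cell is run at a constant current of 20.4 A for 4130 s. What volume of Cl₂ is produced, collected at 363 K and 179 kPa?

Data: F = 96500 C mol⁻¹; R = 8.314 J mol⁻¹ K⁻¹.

7.36 L

Q = I·t = 20.40 A × 4130.0 s = 84250 C.
n(e⁻) = Q/F = 84250 / 96500 = 0.8731 mol.
2 electrons are transferred per Cl₂ molecule, so n(Cl₂) = 0.8731 / 2 = 0.4365 mol.
V = nRT/P = (0.4365 × 8.314 × 363) / (179 × 10³ Pa) = 0.00736 m³ = 7.36 L.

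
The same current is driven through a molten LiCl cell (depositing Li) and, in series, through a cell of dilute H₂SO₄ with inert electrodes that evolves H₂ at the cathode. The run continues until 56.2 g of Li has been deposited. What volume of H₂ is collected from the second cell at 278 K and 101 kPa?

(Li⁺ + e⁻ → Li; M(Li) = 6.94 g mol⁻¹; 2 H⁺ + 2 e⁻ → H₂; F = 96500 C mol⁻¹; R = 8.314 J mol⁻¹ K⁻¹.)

92.7 L

n(Li) = 56.2 / 6.94 = 8.098 mol, so n(e⁻) = 1 × 8.098 = 8.098 mol.
The cells are in series, so the same 8.098 mol of electrons passes through the second cell.
2 H⁺ + 2 e⁻ → H₂ — 2 mol e⁻ per mol H₂, so n(H₂) = 8.098/2 = 4.049 mol.
V = nRT/P = (4.049 × 8.314 × 278) / (101 × 10³) = 0.0927 m³ = 92.7 L.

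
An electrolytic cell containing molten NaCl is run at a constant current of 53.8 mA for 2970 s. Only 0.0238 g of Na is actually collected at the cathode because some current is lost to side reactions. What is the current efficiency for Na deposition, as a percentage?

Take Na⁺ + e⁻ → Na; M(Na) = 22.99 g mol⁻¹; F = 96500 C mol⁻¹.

62.5 %

Q = I·t = 0.05380 × 2970.0 = 159.8 C; n(e⁻) = 159.8/96500 = 0.001656 mol.
Theoretical n(Na) = n(e⁻)/1 = 0.001656 mol, i.e. m_theo = 0.001656 × 22.99 = 0.03807 g.
Efficiency = m_actual / m_theo = 0.0238 / 0.03807 = 62.5 %.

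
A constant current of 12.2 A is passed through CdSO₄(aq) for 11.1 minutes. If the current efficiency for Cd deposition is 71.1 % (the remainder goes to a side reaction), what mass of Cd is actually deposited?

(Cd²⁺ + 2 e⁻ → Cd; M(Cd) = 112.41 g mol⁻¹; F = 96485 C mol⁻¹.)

Q = I·t = 12.20 × 666.00 = 8125 C.
n(e⁻) = 8125/96485 = 0.08421 mol; theoretically n(Cd) = 0.08421/2 = 0.04211 mol, m_theo = 4.733 g.
At 71.1 % efficiency, m_actual = 0.711 × 4.733 = 3.37 g.

3.37 g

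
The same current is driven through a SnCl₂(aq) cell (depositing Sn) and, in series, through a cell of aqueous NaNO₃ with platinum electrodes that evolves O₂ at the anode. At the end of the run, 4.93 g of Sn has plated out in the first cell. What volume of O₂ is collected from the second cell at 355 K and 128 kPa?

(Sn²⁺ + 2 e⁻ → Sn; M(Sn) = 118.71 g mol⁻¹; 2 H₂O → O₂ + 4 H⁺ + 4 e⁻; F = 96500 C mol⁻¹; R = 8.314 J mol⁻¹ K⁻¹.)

0.479 L

n(Sn) = 4.93 / 118.71 = 0.04153 mol, so n(e⁻) = 2 × 0.04153 = 0.08306 mol.
The cells are in series, so the same 0.08306 mol of electrons passes through the second cell.
2 H₂O → O₂ + 4 H⁺ + 4 e⁻ — 4 mol e⁻ per mol O₂, so n(O₂) = 0.08306/4 = 0.02076 mol.
V = nRT/P = (0.02076 × 8.314 × 355) / (128 × 10³) = 4.79 × 10⁻⁴ m³ = 0.479 L.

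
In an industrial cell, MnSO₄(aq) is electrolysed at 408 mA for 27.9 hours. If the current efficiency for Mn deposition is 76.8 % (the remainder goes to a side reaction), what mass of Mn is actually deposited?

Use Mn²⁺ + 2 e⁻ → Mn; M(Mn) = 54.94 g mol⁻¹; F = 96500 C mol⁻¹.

8.96 g

Q = I·t = 0.4080 × 100440 = 40980 C.
n(e⁻) = 40980/96500 = 0.4247 mol; theoretically n(Mn) = 0.4247/2 = 0.2123 mol, m_theo = 11.67 g.
At 76.8 % efficiency, m_actual = 0.768 × 11.67 = 8.96 g.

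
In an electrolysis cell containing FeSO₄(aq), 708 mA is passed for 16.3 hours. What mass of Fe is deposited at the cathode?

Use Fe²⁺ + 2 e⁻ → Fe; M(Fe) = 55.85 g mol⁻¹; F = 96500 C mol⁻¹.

Q = I·t = 0.7080 A × 58680 s = 41550 C.
n(e⁻) = Q/F = 41550 / 96500 = 0.4305 mol.
Fe²⁺ + 2 e⁻ → Fe, so n(Fe) = n(e⁻)/2 = 0.2153 mol.
m = n·M = 0.2153 × 55.85 = 12.0 g.

12.0 g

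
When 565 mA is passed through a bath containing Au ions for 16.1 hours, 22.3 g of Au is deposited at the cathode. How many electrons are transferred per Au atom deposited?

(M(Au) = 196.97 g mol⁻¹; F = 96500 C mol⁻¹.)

Q = I·t = 0.5650 A × 57960 s = 32750 C, so n(e⁻) = 32750/96500 = 0.3394 mol.
n(Au) deposited = 22.3 / 196.97 = 0.1132 mol.
Electrons per atom = n(e⁻)/n(Au) = 0.3394 / 0.1132 = 3.00 ≈ 3, so the ion is Au³⁺.

3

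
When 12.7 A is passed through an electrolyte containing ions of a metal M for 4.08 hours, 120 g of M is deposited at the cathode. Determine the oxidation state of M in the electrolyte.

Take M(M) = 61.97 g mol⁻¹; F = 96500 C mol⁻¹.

+1

Q = I·t = 12.70 A × 14688 s = 186500 C, so n(e⁻) = 186500/96500 = 1.933 mol.
n(M) deposited = 120 / 61.97 = 1.936 mol.
Electrons per atom = n(e⁻)/n(M) = 1.933 / 1.936 = 0.998 ≈ 1, so the ion is M⁺.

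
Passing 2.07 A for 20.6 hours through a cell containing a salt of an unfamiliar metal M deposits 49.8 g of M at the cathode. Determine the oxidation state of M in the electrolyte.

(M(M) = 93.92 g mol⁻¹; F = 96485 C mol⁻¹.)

Q = I·t = 2.070 A × 74160 s = 153500 C, so n(e⁻) = 153500/96485 = 1.591 mol.
n(M) deposited = 49.8 / 93.92 = 0.5302 mol.
Electrons per atom = n(e⁻)/n(M) = 1.591 / 0.5302 = 3.00 ≈ 3, so the ion is M³⁺.

+3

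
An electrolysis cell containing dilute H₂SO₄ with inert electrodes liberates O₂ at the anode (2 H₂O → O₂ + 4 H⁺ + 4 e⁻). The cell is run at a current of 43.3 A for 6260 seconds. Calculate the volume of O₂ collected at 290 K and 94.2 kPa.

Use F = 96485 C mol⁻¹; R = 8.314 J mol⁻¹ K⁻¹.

18.0 L

Q = I·t = 43.30 A × 6260.0 s = 271100 C.
n(e⁻) = Q/F = 271100 / 96485 = 2.809 mol.
4 electrons are transferred per O₂ molecule, so n(O₂) = 2.809 / 4 = 0.7023 mol.
V = nRT/P = (0.7023 × 8.314 × 290) / (94.2 × 10³ Pa) = 0.0180 m³ = 18.0 L.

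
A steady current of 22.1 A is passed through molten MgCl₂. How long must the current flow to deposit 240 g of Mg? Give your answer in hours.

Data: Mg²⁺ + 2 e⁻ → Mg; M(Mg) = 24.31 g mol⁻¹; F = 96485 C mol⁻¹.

23.9 h

n(Mg) = m/M = 240 / 24.31 = 9.872 mol.
Each Mg atom requires 2 electrons, so n(e⁻) = 2 × 9.872 = 19.74 mol.
Q = n(e⁻)·F = 19.74 × 96485 = 1905000 C.
t = Q/I = 1905000 / 22.10 A = 86200 s = 23.9 h.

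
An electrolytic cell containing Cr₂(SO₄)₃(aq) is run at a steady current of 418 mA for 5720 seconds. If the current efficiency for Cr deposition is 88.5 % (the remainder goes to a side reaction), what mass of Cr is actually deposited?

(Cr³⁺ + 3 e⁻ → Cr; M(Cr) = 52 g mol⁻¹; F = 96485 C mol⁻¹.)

Q = I·t = 0.4180 × 5720.0 = 2391 C.
n(e⁻) = 2391/96485 = 0.02478 mol; theoretically n(Cr) = 0.02478/3 = 0.008260 mol, m_theo = 0.4295 g.
At 88.5 % efficiency, m_actual = 0.885 × 0.4295 = 0.380 g.

0.380 g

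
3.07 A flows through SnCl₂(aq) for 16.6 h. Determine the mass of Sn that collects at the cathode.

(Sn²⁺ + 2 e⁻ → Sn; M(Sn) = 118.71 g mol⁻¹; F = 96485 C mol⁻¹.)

113 g

Q = I·t = 3.070 A × 59760 s = 183500 C.
n(e⁻) = Q/F = 183500 / 96485 = 1.901 mol.
Sn²⁺ + 2 e⁻ → Sn, so n(Sn) = n(e⁻)/2 = 0.9507 mol.
m = n·M = 0.9507 × 118.71 = 113 g.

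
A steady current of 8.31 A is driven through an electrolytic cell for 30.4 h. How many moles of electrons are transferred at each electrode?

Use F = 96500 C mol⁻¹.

9.42 mol

Q = I·t = 8.310 A × 109440 s = 909400 C.
n(e⁻) = Q/F = 909400 / 96500 = 9.42 mol.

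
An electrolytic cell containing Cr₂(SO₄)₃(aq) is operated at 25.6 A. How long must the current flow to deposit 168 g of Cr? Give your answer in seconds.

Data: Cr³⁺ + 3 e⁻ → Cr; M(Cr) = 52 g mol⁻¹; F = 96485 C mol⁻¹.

36500 s

n(Cr) = m/M = 168 / 52 = 3.231 mol.
Each Cr atom requires 3 electrons, so n(e⁻) = 3 × 3.231 = 9.692 mol.
Q = n(e⁻)·F = 9.692 × 96485 = 935200 C.
t = Q/I = 935200 / 25.60 A = 36530 s.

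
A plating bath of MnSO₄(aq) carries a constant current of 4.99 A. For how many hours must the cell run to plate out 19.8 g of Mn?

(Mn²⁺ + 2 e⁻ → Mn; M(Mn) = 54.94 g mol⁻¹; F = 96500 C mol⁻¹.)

n(Mn) = m/M = 19.8 / 54.94 = 0.3604 mol.
Each Mn atom requires 2 electrons, so n(e⁻) = 2 × 0.3604 = 0.7208 mol.
Q = n(e⁻)·F = 0.7208 × 96500 = 69560 C.
t = Q/I = 69560 / 4.990 A = 13940 s = 3.87 h.

3.87 h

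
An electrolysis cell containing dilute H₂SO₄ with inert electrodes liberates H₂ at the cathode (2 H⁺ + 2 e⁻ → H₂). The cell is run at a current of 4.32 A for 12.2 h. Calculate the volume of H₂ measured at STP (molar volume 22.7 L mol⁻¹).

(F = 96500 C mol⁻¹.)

22.3 L

Q = I·t = 4.320 A × 43920 s = 189700 C.
n(e⁻) = Q/F = 189700 / 96500 = 1.966 mol.
2 electrons are transferred per H₂ molecule, so n(H₂) = 1.966 / 2 = 0.9831 mol.
V = n × V_m = 0.9831 × 22.7 = 22.3 L.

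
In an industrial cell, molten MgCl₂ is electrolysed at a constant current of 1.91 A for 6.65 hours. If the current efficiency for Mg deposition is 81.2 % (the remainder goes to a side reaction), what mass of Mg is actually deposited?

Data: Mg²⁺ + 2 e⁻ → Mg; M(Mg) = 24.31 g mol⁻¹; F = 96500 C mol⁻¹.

4.68 g

Q = I·t = 1.910 × 23940 = 45730 C.
n(e⁻) = 45730/96500 = 0.4738 mol; theoretically n(Mg) = 0.4738/2 = 0.2369 mol, m_theo = 5.760 g.
At 81.2 % efficiency, m_actual = 0.812 × 5.760 = 4.68 g.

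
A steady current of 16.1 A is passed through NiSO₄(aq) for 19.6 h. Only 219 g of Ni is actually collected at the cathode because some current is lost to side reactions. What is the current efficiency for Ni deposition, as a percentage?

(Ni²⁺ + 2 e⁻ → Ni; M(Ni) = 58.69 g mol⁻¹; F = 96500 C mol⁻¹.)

63.4 %

Q = I·t = 16.10 × 70560 = 1136000 C; n(e⁻) = 1136000/96500 = 11.77 mol.
Theoretical n(Ni) = n(e⁻)/2 = 5.886 mol, i.e. m_theo = 5.886 × 58.69 = 345.5 g.
Efficiency = m_actual / m_theo = 219 / 345.5 = 63.4 %.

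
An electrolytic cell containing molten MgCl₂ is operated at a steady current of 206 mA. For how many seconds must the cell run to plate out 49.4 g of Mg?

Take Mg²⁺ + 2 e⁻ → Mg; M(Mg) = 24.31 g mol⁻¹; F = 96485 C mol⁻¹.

n(Mg) = m/M = 49.4 / 24.31 = 2.032 mol.
Each Mg atom requires 2 electrons, so n(e⁻) = 2 × 2.032 = 4.064 mol.
Q = n(e⁻)·F = 4.064 × 96485 = 392100 C.
t = Q/I = 392100 / 0.2060 A = 1904000 s.

1.90 × 10⁶ s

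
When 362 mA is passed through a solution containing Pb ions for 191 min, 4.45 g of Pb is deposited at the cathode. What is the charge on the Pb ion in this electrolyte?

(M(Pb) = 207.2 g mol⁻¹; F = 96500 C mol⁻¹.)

+2

Q = I·t = 0.3620 A × 11460 s = 4149 C, so n(e⁻) = 4149/96500 = 0.04299 mol.
n(Pb) deposited = 4.45 / 207.2 = 0.02148 mol.
Electrons per atom = n(e⁻)/n(Pb) = 0.04299 / 0.02148 = 2.00 ≈ 2, so the ion is Pb²⁺.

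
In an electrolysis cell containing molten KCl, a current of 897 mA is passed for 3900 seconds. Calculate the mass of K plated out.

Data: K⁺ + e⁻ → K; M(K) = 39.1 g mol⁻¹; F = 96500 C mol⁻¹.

1.42 g

Q = I·t = 0.8970 A × 3900.0 s = 3498 C.
n(e⁻) = Q/F = 3498 / 96500 = 0.03625 mol.
K⁺ + e⁻ → K, so n(K) = n(e⁻)/1 = 0.03625 mol.
m = n·M = 0.03625 × 39.1 = 1.42 g.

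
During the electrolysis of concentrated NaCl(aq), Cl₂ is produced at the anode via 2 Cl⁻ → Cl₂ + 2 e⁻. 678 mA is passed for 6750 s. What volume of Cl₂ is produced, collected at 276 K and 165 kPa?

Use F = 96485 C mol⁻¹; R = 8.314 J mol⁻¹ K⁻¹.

Q = I·t = 0.6780 A × 6750.0 s = 4576 C.
n(e⁻) = Q/F = 4576 / 96485 = 0.04743 mol.
2 electrons are transferred per Cl₂ molecule, so n(Cl₂) = 0.04743 / 2 = 0.02372 mol.
V = nRT/P = (0.02372 × 8.314 × 276) / (165 × 10³ Pa) = 3.30 × 10⁻⁴ m³ = 0.330 L.

0.330 L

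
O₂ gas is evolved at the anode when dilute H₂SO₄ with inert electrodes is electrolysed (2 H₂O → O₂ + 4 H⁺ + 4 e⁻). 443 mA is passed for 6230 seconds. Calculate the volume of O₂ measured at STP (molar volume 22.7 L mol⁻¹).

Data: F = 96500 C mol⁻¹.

Q = I·t = 0.4430 A × 6230.0 s = 2760 C.
n(e⁻) = Q/F = 2760 / 96500 = 0.02860 mol.
4 electrons are transferred per O₂ molecule, so n(O₂) = 0.02860 / 4 = 0.007150 mol.
V = n × V_m = 0.007150 × 22.7 = 0.162 L.

0.162 L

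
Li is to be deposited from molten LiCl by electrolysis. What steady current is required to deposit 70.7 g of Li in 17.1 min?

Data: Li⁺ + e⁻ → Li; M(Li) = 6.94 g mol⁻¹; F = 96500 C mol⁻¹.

958 A

n(Li) = 70.7 / 6.94 = 10.19 mol.
n(e⁻) = 1 × 10.19 = 10.19 mol.
Q = n(e⁻)·F = 10.19 × 96500 = 983100 C.
I = Q/t = 983100 / 1026.0 s = 958 A.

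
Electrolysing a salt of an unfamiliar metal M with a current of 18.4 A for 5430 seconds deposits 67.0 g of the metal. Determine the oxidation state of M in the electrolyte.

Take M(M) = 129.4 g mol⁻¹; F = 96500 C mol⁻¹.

Q = I·t = 18.40 A × 5430.0 s = 99910 C, so n(e⁻) = 99910/96500 = 1.035 mol.
n(M) deposited = 67.0 / 129.4 = 0.5178 mol.
Electrons per atom = n(e⁻)/n(M) = 1.035 / 0.5178 = 2.00 ≈ 2, so the ion is M²⁺.

+2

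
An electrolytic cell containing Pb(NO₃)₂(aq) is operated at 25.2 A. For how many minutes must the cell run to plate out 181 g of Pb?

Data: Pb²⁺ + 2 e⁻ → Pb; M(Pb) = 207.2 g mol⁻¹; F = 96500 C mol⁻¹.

n(Pb) = m/M = 181 / 207.2 = 0.8736 mol.
Each Pb atom requires 2 electrons, so n(e⁻) = 2 × 0.8736 = 1.747 mol.
Q = n(e⁻)·F = 1.747 × 96500 = 168600 C.
t = Q/I = 168600 / 25.20 A = 6690 s = 112 min.

112 min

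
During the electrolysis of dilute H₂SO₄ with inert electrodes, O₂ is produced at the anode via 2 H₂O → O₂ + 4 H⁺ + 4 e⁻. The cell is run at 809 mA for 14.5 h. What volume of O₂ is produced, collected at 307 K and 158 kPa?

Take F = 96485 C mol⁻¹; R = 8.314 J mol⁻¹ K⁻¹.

Q = I·t = 0.8090 A × 52200 s = 42230 C.
n(e⁻) = Q/F = 42230 / 96485 = 0.4377 mol.
4 electrons are transferred per O₂ molecule, so n(O₂) = 0.4377 / 4 = 0.1094 mol.
V = nRT/P = (0.1094 × 8.314 × 307) / (158 × 10³ Pa) = 0.00177 m³ = 1.77 L.

1.77 L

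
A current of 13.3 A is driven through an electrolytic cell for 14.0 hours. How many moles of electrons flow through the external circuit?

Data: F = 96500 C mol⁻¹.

Q = I·t = 13.30 A × 50400 s = 670300 C.
n(e⁻) = Q/F = 670300 / 96500 = 6.95 mol.

6.95 mol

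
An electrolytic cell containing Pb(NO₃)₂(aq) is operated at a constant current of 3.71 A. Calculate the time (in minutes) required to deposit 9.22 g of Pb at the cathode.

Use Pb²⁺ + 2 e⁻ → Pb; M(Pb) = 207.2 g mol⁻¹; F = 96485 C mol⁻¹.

38.6 min

n(Pb) = m/M = 9.22 / 207.2 = 0.04450 mol.
Each Pb atom requires 2 electrons, so n(e⁻) = 2 × 0.04450 = 0.08900 mol.
Q = n(e⁻)·F = 0.08900 × 96485 = 8587 C.
t = Q/I = 8587 / 3.710 A = 2314 s = 38.6 min.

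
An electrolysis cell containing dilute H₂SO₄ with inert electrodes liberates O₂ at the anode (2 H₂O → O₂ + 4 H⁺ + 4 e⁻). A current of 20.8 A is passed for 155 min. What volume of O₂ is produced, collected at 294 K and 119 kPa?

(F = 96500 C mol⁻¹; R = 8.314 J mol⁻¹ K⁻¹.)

Q = I·t = 20.80 A × 9300.0 s = 193400 C.
n(e⁻) = Q/F = 193400 / 96500 = 2.005 mol.
4 electrons are transferred per O₂ molecule, so n(O₂) = 2.005 / 4 = 0.5011 mol.
V = nRT/P = (0.5011 × 8.314 × 294) / (119 × 10³ Pa) = 0.0103 m³ = 10.3 L.

10.3 L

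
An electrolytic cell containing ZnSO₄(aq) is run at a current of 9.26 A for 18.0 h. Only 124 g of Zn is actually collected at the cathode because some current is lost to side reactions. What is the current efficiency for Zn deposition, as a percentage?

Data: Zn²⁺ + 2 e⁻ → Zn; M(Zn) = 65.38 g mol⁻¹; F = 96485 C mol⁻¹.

Q = I·t = 9.260 × 64800 = 600000 C; n(e⁻) = 600000/96485 = 6.219 mol.
Theoretical n(Zn) = n(e⁻)/2 = 3.110 mol, i.e. m_theo = 3.110 × 65.38 = 203.3 g.
Efficiency = m_actual / m_theo = 124 / 203.3 = 61.0 %.

61.0 %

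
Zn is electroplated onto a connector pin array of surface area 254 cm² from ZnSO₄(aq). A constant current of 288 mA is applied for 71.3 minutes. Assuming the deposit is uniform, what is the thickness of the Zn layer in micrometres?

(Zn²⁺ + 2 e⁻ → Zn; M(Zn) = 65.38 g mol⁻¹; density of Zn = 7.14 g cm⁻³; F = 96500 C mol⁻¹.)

Q = I·t = 0.2880 × 4278.0 = 1232 C; n(e⁻) = 0.01277 mol.
n(Zn) = n(e⁻)/2 = 0.006384 mol, so m = 0.006384 × 65.38 = 0.4174 g.
Volume = m/ρ = 0.4174 / 7.14 = 0.05846 cm³.
Thickness = V/A = 0.05846 / 254 = 2.30 × 10⁻⁴ cm = 2.30 μm.

2.30 μm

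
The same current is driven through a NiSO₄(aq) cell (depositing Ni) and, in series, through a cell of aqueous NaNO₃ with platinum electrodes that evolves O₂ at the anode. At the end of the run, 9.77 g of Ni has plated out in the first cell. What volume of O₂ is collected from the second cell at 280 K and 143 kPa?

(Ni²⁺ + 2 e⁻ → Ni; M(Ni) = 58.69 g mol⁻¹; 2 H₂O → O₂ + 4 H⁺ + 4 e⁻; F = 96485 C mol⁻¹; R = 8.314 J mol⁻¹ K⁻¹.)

1.35 L

n(Ni) = 9.77 / 58.69 = 0.1665 mol, so n(e⁻) = 2 × 0.1665 = 0.3329 mol.
The cells are in series, so the same 0.3329 mol of electrons passes through the second cell.
2 H₂O → O₂ + 4 H⁺ + 4 e⁻ — 4 mol e⁻ per mol O₂, so n(O₂) = 0.3329/4 = 0.08323 mol.
V = nRT/P = (0.08323 × 8.314 × 280) / (143 × 10³) = 0.00135 m³ = 1.35 L.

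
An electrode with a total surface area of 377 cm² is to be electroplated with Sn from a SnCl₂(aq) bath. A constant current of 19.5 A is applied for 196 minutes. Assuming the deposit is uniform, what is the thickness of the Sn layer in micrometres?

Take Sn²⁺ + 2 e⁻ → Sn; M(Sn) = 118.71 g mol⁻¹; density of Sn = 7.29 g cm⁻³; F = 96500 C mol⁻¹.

513 μm

Q = I·t = 19.50 × 11760 = 229300 C; n(e⁻) = 2.376 mol.
n(Sn) = n(e⁻)/2 = 1.188 mol, so m = 1.188 × 118.71 = 141.0 g.
Volume = m/ρ = 141.0 / 7.29 = 19.35 cm³.
Thickness = V/A = 19.35 / 377 = 0.0513 cm = 513 μm.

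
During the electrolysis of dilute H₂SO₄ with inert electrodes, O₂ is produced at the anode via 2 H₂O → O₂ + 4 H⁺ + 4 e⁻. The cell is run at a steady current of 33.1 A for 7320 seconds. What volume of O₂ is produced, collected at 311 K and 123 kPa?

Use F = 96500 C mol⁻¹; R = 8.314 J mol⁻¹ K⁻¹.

Q = I·t = 33.10 A × 7320.0 s = 242300 C.
n(e⁻) = Q/F = 242300 / 96500 = 2.511 mol.
4 electrons are transferred per O₂ molecule, so n(O₂) = 2.511 / 4 = 0.6277 mol.
V = nRT/P = (0.6277 × 8.314 × 311) / (123 × 10³ Pa) = 0.0132 m³ = 13.2 L.

13.2 L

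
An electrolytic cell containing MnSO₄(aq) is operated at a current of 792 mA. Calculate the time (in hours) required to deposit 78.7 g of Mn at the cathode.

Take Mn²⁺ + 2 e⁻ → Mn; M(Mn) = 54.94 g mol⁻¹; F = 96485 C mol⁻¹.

n(Mn) = m/M = 78.7 / 54.94 = 1.432 mol.
Each Mn atom requires 2 electrons, so n(e⁻) = 2 × 1.432 = 2.865 mol.
Q = n(e⁻)·F = 2.865 × 96485 = 276400 C.
t = Q/I = 276400 / 0.7920 A = 349000 s = 97.0 h.

97.0 h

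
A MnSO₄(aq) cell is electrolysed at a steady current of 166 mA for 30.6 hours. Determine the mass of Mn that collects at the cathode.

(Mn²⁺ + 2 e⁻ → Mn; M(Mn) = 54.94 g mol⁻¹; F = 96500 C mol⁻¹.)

Q = I·t = 0.1660 A × 110160 s = 18290 C.
n(e⁻) = Q/F = 18290 / 96500 = 0.1895 mol.
Mn²⁺ + 2 e⁻ → Mn, so n(Mn) = n(e⁻)/2 = 0.09475 mol.
m = n·M = 0.09475 × 54.94 = 5.21 g.

5.21 g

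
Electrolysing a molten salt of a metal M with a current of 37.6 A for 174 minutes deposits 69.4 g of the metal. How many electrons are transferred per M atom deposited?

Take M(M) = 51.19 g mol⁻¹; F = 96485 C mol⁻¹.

3

Q = I·t = 37.60 A × 10440 s = 392500 C, so n(e⁻) = 392500/96485 = 4.068 mol.
n(M) deposited = 69.4 / 51.19 = 1.356 mol.
Electrons per atom = n(e⁻)/n(M) = 4.068 / 1.356 = 3.00 ≈ 3, so the ion is M³⁺.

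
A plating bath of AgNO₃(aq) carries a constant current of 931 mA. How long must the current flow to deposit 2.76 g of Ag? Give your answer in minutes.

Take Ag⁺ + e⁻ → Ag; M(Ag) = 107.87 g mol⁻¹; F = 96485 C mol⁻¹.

n(Ag) = m/M = 2.76 / 107.87 = 0.02559 mol.
Each Ag atom requires 1 electron, so n(e⁻) = 1 × 0.02559 = 0.02559 mol.
Q = n(e⁻)·F = 0.02559 × 96485 = 2469 C.
t = Q/I = 2469 / 0.9310 A = 2652 s = 44.2 min.

44.2 min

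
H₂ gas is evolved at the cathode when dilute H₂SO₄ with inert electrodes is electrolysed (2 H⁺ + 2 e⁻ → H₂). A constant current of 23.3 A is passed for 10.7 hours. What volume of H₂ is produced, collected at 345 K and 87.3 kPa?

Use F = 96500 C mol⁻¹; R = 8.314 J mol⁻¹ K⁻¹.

Q = I·t = 23.30 A × 38520 s = 897500 C.
n(e⁻) = Q/F = 897500 / 96500 = 9.301 mol.
2 electrons are transferred per H₂ molecule, so n(H₂) = 9.301 / 2 = 4.650 mol.
V = nRT/P = (4.650 × 8.314 × 345) / (87.3 × 10³ Pa) = 0.153 m³ = 153 L.

153 L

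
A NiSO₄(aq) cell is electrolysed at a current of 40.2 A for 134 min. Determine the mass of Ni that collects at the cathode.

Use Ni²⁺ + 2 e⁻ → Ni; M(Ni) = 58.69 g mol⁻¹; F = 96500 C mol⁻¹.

Q = I·t = 40.20 A × 8040.0 s = 323200 C.
n(e⁻) = Q/F = 323200 / 96500 = 3.349 mol.
Ni²⁺ + 2 e⁻ → Ni, so n(Ni) = n(e⁻)/2 = 1.675 mol.
m = n·M = 1.675 × 58.69 = 98.3 g.

98.3 g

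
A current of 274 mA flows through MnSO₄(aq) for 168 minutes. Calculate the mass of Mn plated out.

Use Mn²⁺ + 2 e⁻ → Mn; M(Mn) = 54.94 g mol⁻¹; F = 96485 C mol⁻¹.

Q = I·t = 0.2740 A × 10080 s = 2762 C.
n(e⁻) = Q/F = 2762 / 96485 = 0.02863 mol.
Mn²⁺ + 2 e⁻ → Mn, so n(Mn) = n(e⁻)/2 = 0.01431 mol.
m = n·M = 0.01431 × 54.94 = 0.786 g.

0.786 g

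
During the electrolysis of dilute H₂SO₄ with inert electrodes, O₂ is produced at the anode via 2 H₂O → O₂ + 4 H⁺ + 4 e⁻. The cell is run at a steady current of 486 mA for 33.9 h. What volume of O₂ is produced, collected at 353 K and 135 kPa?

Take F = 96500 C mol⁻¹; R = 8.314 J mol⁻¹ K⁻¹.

Q = I·t = 0.4860 A × 122040 s = 59310 C.
n(e⁻) = Q/F = 59310 / 96500 = 0.6146 mol.
4 electrons are transferred per O₂ molecule, so n(O₂) = 0.6146 / 4 = 0.1537 mol.
V = nRT/P = (0.1537 × 8.314 × 353) / (135 × 10³ Pa) = 0.00334 m³ = 3.34 L.

3.34 L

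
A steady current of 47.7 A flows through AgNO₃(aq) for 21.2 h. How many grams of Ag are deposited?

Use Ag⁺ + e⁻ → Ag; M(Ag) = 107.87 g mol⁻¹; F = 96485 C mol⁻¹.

Q = I·t = 47.70 A × 76320 s = 3640000 C.
n(e⁻) = Q/F = 3640000 / 96485 = 37.73 mol.
Ag⁺ + e⁻ → Ag, so n(Ag) = n(e⁻)/1 = 37.73 mol.
m = n·M = 37.73 × 107.87 = 4070 g.

4070 g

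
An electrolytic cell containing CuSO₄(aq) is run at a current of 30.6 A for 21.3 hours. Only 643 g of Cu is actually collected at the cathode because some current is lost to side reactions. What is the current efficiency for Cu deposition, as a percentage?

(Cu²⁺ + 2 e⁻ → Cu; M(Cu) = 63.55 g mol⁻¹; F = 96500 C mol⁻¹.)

Q = I·t = 30.60 × 76680 = 2346000 C; n(e⁻) = 2346000/96500 = 24.32 mol.
Theoretical n(Cu) = n(e⁻)/2 = 12.16 mol, i.e. m_theo = 12.16 × 63.55 = 772.6 g.
Efficiency = m_actual / m_theo = 643 / 772.6 = 83.2 %.

83.2 %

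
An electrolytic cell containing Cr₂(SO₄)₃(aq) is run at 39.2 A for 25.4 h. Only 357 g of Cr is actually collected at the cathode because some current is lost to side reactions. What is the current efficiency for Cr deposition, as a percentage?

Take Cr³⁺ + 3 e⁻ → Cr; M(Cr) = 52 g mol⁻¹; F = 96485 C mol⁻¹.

55.4 %

Q = I·t = 39.20 × 91440 = 3584000 C; n(e⁻) = 3584000/96485 = 37.15 mol.
Theoretical n(Cr) = n(e⁻)/3 = 12.38 mol, i.e. m_theo = 12.38 × 52 = 643.9 g.
Efficiency = m_actual / m_theo = 357 / 643.9 = 55.4 %.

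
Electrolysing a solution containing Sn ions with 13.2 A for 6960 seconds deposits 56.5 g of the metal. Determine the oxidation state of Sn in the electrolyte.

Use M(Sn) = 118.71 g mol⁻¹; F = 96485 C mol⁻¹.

Q = I·t = 13.20 A × 6960.0 s = 91870 C, so n(e⁻) = 91870/96485 = 0.9522 mol.
n(Sn) deposited = 56.5 / 118.71 = 0.4759 mol.
Electrons per atom = n(e⁻)/n(Sn) = 0.9522 / 0.4759 = 2.00 ≈ 2, so the ion is Sn²⁺.

+2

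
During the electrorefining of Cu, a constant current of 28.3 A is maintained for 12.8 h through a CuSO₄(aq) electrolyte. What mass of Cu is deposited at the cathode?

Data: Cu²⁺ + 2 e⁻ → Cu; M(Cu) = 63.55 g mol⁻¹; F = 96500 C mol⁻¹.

429 g

Q = I·t = 28.30 A × 46080 s = 1304000 C.
n(e⁻) = Q/F = 1304000 / 96500 = 13.51 mol.
Cu²⁺ + 2 e⁻ → Cu, so n(Cu) = n(e⁻)/2 = 6.757 mol.
m = n·M = 6.757 × 63.55 = 429 g.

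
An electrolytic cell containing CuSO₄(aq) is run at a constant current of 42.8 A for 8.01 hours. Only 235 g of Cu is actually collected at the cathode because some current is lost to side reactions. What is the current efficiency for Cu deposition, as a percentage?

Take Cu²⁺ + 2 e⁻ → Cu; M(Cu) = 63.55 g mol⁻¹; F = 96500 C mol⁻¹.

Q = I·t = 42.80 × 28836 = 1234000 C; n(e⁻) = 1234000/96500 = 12.79 mol.
Theoretical n(Cu) = n(e⁻)/2 = 6.395 mol, i.e. m_theo = 6.395 × 63.55 = 406.4 g.
Efficiency = m_actual / m_theo = 235 / 406.4 = 57.8 %.

57.8 %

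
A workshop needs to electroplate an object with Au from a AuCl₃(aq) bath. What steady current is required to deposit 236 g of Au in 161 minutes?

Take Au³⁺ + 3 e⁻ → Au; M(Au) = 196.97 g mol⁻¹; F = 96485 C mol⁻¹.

35.9 A

n(Au) = 236 / 196.97 = 1.198 mol.
n(e⁻) = 3 × 1.198 = 3.594 mol.
Q = n(e⁻)·F = 3.594 × 96485 = 346800 C.
I = Q/t = 346800 / 9660.0 s = 35.9 A.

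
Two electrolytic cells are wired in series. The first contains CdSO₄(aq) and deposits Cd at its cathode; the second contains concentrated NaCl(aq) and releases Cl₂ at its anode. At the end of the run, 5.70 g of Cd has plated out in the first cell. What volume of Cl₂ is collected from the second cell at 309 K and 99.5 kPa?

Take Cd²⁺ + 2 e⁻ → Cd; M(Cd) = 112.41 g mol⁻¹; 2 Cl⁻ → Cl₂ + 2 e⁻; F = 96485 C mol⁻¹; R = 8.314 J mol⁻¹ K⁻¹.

n(Cd) = 5.70 / 112.41 = 0.05071 mol, so n(e⁻) = 2 × 0.05071 = 0.1014 mol.
The cells are in series, so the same 0.1014 mol of electrons passes through the second cell.
2 Cl⁻ → Cl₂ + 2 e⁻ — 2 mol e⁻ per mol Cl₂, so n(Cl₂) = 0.1014/2 = 0.05071 mol.
V = nRT/P = (0.05071 × 8.314 × 309) / (99.5 × 10³) = 0.00131 m³ = 1.31 L.

1.31 L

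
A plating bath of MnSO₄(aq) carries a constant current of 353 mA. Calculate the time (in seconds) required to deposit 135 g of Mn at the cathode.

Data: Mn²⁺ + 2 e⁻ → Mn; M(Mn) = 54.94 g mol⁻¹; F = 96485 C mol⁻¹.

1.34 × 10⁶ s

n(Mn) = m/M = 135 / 54.94 = 2.457 mol.
Each Mn atom requires 2 electrons, so n(e⁻) = 2 × 2.457 = 4.914 mol.
Q = n(e⁻)·F = 4.914 × 96485 = 474200 C.
t = Q/I = 474200 / 0.3530 A = 1343000 s.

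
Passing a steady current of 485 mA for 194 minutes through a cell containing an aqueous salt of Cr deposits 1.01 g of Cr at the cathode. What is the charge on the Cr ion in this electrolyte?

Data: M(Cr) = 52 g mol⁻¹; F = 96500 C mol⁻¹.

Q = I·t = 0.4850 A × 11640 s = 5645 C, so n(e⁻) = 5645/96500 = 0.05850 mol.
n(Cr) deposited = 1.01 / 52 = 0.01942 mol.
Electrons per atom = n(e⁻)/n(Cr) = 0.05850 / 0.01942 = 3.01 ≈ 3, so the ion is Cr³⁺.

+3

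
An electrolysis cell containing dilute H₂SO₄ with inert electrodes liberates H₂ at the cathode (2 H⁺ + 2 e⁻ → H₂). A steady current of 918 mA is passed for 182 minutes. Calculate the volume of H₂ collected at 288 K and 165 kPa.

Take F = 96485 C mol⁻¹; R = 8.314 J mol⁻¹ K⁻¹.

0.754 L

Q = I·t = 0.9180 A × 10920 s = 10020 C.
n(e⁻) = Q/F = 10020 / 96485 = 0.1039 mol.
2 electrons are transferred per H₂ molecule, so n(H₂) = 0.1039 / 2 = 0.05195 mol.
V = nRT/P = (0.05195 × 8.314 × 288) / (165 × 10³ Pa) = 7.54 × 10⁻⁴ m³ = 0.754 L.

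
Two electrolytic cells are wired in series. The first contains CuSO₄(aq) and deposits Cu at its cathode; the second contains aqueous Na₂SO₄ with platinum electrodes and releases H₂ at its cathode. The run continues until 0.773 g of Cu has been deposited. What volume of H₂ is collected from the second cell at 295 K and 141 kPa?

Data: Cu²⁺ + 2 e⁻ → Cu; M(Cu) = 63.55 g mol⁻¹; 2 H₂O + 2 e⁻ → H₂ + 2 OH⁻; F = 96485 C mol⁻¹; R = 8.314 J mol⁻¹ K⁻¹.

0.212 L

n(Cu) = 0.773 / 63.55 = 0.01216 mol, so n(e⁻) = 2 × 0.01216 = 0.02433 mol.
The cells are in series, so the same 0.02433 mol of electrons passes through the second cell.
2 H₂O + 2 e⁻ → H₂ + 2 OH⁻ — 2 mol e⁻ per mol H₂, so n(H₂) = 0.02433/2 = 0.01216 mol.
V = nRT/P = (0.01216 × 8.314 × 295) / (141 × 10³) = 2.12 × 10⁻⁴ m³ = 0.212 L.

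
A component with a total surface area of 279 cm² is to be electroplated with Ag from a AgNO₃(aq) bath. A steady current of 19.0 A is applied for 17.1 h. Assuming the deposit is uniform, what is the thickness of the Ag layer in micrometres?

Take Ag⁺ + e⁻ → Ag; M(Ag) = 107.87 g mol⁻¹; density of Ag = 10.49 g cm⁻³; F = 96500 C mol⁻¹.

Q = I·t = 19.00 × 61560 = 1170000 C; n(e⁻) = 12.12 mol.
n(Ag) = n(e⁻)/1 = 12.12 mol, so m = 12.12 × 107.87 = 1307 g.
Volume = m/ρ = 1307 / 10.49 = 124.6 cm³.
Thickness = V/A = 124.6 / 279 = 0.447 cm = 4470 μm.

4470 μm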